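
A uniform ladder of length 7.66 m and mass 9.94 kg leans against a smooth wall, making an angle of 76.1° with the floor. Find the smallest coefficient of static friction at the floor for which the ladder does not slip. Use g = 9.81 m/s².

μ_min ≈ 0.124

Take moments about the foot of the ladder.
Ladder weight 9.94×9.81 = 97.51 N acts at 3.83 m along the ladder; its horizontal arm is 3.83·cos76.1° = 0.9201 m → τ = 89.72 N·m clockwise.
Wall normal N acts horizontally at the top; its moment arm is the height L sinθ = 7.66·sin76.1° = 7.436 m, counterclockwise.
Στ = 0 ⇒ N × 7.436 = 89.72 ⇒ N = 12.07 N.
ΣFx = 0 ⇒ f = N_wall = 12.07 N. ΣFy = 0 ⇒ N_floor = 97.51 N.
μ_min = f / N_floor = 12.07 / 97.51 = 0.124.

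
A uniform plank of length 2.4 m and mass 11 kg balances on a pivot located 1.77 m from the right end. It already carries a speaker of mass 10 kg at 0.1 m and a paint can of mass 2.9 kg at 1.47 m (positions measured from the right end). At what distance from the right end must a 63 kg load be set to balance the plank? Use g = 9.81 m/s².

Choose the pivot (at 1.77 m from the right end) as the axis so the support reaction has zero arm there.
Beam weight: 11 × 9.81 = 107.9 N down at 1.2 m → arm 0.57 m, τ = 107.9 × 0.57 = 61.5 N·m clockwise.
Speaker: 10 × 9.81 = 98.1 N down at 0.1 m → arm 1.67 m, τ = 98.1 × 1.67 = 163.8 N·m clockwise.
Paint can: 2.9 × 9.81 = 28.45 N down at 1.47 m → arm 0.3 m, τ = 28.45 × 0.3 = 8.535 N·m clockwise.
Net moment of existing loads = 233.8 N·m clockwise.
The load weighs 63 × 9.81 = 618 N and must supply an equal counterclockwise moment, so its lever arm about the pivot is 233.8 / 618 = 0.378 m.
That puts it at 1.77 + 0.378 = 2.15 m from the right end.

x ≈ 2.15 m from the right end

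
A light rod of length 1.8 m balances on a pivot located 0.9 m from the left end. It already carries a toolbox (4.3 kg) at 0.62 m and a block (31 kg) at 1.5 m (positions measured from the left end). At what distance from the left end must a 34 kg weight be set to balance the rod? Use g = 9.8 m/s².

x ≈ 0.388 m from the left end

About the pivot (at 0.9 m from the left end):
Toolbox: 4.3 × 9.8 = 42.14 N down at 0.62 m → arm 0.28 m, τ = 42.14 × 0.28 = 11.8 N·m counterclockwise.
Block: 31 × 9.8 = 303.8 N down at 1.5 m → arm 0.6 m, τ = 303.8 × 0.6 = 182.3 N·m clockwise.
Net moment of existing loads = 170.5 N·m clockwise.
The weight weighs 34 × 9.8 = 333.2 N and must supply an equal counterclockwise moment, so its lever arm about the pivot is 170.5 / 333.2 = 0.512 m.
That puts it at 0.9 − 0.512 = 0.388 m from the left end.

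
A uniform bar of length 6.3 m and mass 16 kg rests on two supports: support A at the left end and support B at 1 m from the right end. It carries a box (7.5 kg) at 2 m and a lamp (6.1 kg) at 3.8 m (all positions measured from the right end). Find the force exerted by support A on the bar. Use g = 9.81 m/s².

Taking torques about support B:
Beam weight: 16 × 9.81 = 157 N down at 3.15 m → arm 2.15 m, τ = 157 × 2.15 = 337.6 N·m counterclockwise.
Box: 7.5 × 9.81 = 73.58 N down at 2 m → arm 1 m, τ = 73.58 × 1 = 73.58 N·m counterclockwise.
Lamp: 6.1 × 9.81 = 59.84 N down at 3.8 m → arm 2.8 m, τ = 59.84 × 2.8 = 167.6 N·m counterclockwise.
Net load moment about support B = 578.8 N·m counterclockwise.
Reaction R at support A is upward at 6.3 m, arm 5.3 m → moment R × 5.3 clockwise.
Setting net torque to zero: R × 5.3 = 578.8 → R = 109 N.

R_A ≈ 109 N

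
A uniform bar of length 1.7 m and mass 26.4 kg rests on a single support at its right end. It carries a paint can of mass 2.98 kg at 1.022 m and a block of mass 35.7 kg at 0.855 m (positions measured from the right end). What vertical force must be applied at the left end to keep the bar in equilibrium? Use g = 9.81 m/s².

F ≈ 323 N

Take moments about the right end.
Beam weight: 26.4 × 9.81 = 259 N down at 0.85 m → arm 0.85 m, τ = 259 × 0.85 = 220.2 N·m counterclockwise.
Paint can: 2.98 × 9.81 = 29.23 N down at 1.022 m → arm 1.022 m, τ = 29.23 × 1.022 = 29.87 N·m counterclockwise.
Block: 35.7 × 9.81 = 350.2 N down at 0.855 m → arm 0.855 m, τ = 350.2 × 0.855 = 299.4 N·m counterclockwise.
Net moment of the loads = 549.5 N·m counterclockwise.
The upward force F acts at the left end, arm 1.7 m, giving F × 1.7 clockwise.
For rotational equilibrium, F × 1.7 = 549.5, so F = 549.5 / 1.7 = 323 N.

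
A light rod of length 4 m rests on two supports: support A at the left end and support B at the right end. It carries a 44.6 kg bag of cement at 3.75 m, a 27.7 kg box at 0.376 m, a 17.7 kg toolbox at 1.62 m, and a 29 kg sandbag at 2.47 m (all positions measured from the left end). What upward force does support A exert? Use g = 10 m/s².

R_A ≈ 495 N

About support B:
Bag of cement: 44.6 × 10 = 446 N down at 3.75 m → arm 0.25 m, τ = 446 × 0.25 = 111.5 N·m counterclockwise.
Box: 27.7 × 10 = 277 N down at 0.376 m → arm 3.624 m, τ = 277 × 3.624 = 1004 N·m counterclockwise.
Toolbox: 17.7 × 10 = 177 N down at 1.62 m → arm 2.38 m, τ = 177 × 2.38 = 421.3 N·m counterclockwise.
Sandbag: 29 × 10 = 290 N down at 2.47 m → arm 1.53 m, τ = 290 × 1.53 = 443.7 N·m counterclockwise.
Net load moment about support B = 1980 N·m counterclockwise.
Reaction R at support A is upward at 0 m, arm 4 m → moment R × 4 clockwise.
Στ = 0 ⇒ R × 4 = 1980 ⇒ R = 495 N.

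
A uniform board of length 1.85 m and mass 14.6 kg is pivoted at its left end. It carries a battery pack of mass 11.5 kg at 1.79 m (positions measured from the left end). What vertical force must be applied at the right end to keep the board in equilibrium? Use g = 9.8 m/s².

Sum moments about the left end (the unknown pivot reaction has zero arm there).
Beam weight: 14.6 × 9.8 = 143.1 N down at 0.925 m → arm 0.925 m, τ = 143.1 × 0.925 = 132.4 N·m clockwise.
Battery pack: 11.5 × 9.8 = 112.7 N down at 1.79 m → arm 1.79 m, τ = 112.7 × 1.79 = 201.7 N·m clockwise.
Net moment of the loads = 334.1 N·m clockwise.
The upward force F acts at the right end, arm 1.85 m, giving F × 1.85 counterclockwise.
Balancing moments: F × 1.85 = 334.1, giving F = 334.1 / 1.85 = 181 N.

F ≈ 181 N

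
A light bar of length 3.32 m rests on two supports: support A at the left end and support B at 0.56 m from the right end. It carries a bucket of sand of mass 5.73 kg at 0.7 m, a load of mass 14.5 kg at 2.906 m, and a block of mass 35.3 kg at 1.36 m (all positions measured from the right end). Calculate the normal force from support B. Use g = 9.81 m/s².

Taking torques about support A:
Bucket of sand: 5.73 × 9.81 = 56.21 N down at 0.7 m → arm 2.62 m, τ = 56.21 × 2.62 = 147.3 N·m clockwise.
Load: 14.5 × 9.81 = 142.2 N down at 2.906 m → arm 0.414 m, τ = 142.2 × 0.414 = 58.87 N·m clockwise.
Block: 35.3 × 9.81 = 346.3 N down at 1.36 m → arm 1.96 m, τ = 346.3 × 1.96 = 678.7 N·m clockwise.
Net load moment about support A = 884.9 N·m clockwise.
Reaction R at support B is upward at 0.56 m, arm 2.76 m → moment R × 2.76 counterclockwise.
For rotational equilibrium, R × 2.76 = 884.9, so R = 321 N.

R_B ≈ 321 N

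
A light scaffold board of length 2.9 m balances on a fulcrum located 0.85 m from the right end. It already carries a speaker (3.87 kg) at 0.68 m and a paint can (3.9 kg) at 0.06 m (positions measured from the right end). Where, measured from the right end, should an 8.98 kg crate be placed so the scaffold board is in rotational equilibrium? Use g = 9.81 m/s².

x ≈ 1.27 m from the right end

Take moments about the fulcrum (at 0.85 m from the right end).
Speaker: 3.87 × 9.81 = 37.96 N down at 0.68 m → arm 0.17 m, τ = 37.96 × 0.17 = 6.453 N·m clockwise.
Paint can: 3.9 × 9.81 = 38.26 N down at 0.06 m → arm 0.79 m, τ = 38.26 × 0.79 = 30.23 N·m clockwise.
Net moment of existing loads = 36.68 N·m clockwise.
The crate weighs 8.98 × 9.81 = 88.09 N and must supply an equal counterclockwise moment, so its lever arm about the fulcrum is 36.68 / 88.09 = 0.416 m.
That puts it at 0.85 + 0.416 = 1.27 m from the right end.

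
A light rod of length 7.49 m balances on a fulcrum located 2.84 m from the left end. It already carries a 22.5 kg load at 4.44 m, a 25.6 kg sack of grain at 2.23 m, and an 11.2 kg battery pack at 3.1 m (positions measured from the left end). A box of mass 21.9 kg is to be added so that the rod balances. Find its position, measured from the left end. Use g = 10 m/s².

x ≈ 1.78 m from the left end

Sum moments about the fulcrum (at 2.84 m from the left end) (the support reaction has zero arm there).
Load: 22.5 × 10 = 225 N down at 4.44 m → arm 1.6 m, τ = 225 × 1.6 = 360 N·m clockwise.
Sack of grain: 25.6 × 10 = 256 N down at 2.23 m → arm 0.61 m, τ = 256 × 0.61 = 156.2 N·m counterclockwise.
Battery pack: 11.2 × 10 = 112 N down at 3.1 m → arm 0.26 m, τ = 112 × 0.26 = 29.12 N·m clockwise.
Net moment of existing loads = 232.9 N·m clockwise.
The box weighs 21.9 × 10 = 219 N and must supply an equal counterclockwise moment, so its lever arm about the fulcrum is 232.9 / 219 = 1.06 m.
That puts it at 2.84 − 1.06 = 1.78 m from the left end.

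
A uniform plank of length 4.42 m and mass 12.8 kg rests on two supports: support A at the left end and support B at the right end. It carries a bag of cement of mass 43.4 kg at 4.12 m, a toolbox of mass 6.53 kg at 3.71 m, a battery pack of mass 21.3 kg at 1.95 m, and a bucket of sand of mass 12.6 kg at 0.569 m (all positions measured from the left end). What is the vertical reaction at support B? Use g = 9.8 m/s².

R_B ≈ 621 N

Sum moments about support A (its reaction then has zero moment arm).
Beam weight: 12.8 × 9.8 = 125.4 N down at 2.21 m → arm 2.21 m, τ = 125.4 × 2.21 = 277.1 N·m clockwise.
Bag of cement: 43.4 × 9.8 = 425.3 N down at 4.12 m → arm 4.12 m, τ = 425.3 × 4.12 = 1752 N·m clockwise.
Toolbox: 6.53 × 9.8 = 63.99 N down at 3.71 m → arm 3.71 m, τ = 63.99 × 3.71 = 237.4 N·m clockwise.
Battery pack: 21.3 × 9.8 = 208.7 N down at 1.95 m → arm 1.95 m, τ = 208.7 × 1.95 = 407 N·m clockwise.
Bucket of sand: 12.6 × 9.8 = 123.5 N down at 0.569 m → arm 0.569 m, τ = 123.5 × 0.569 = 70.27 N·m clockwise.
Net load moment about support A = 2744 N·m clockwise.
Reaction R at support B is upward at 4.42 m, arm 4.42 m → moment R × 4.42 counterclockwise.
Setting net torque to zero: R × 4.42 = 2744 → R = 621 N.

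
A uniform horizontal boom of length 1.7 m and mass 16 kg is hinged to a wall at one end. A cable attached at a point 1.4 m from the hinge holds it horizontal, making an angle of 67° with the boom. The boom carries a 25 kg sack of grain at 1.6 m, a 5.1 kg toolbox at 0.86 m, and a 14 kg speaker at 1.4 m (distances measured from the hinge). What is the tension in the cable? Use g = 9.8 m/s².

About the hinge:
Beam weight: 16 × 9.8 = 156.8 N down at 0.85 m → arm 0.85 m, τ = 156.8 × 0.85 = 133.3 N·m clockwise.
Sack of grain: 25 × 9.8 = 245 N down at 1.6 m → arm 1.6 m, τ = 245 × 1.6 = 392 N·m clockwise.
Toolbox: 5.1 × 9.8 = 49.98 N down at 0.86 m → arm 0.86 m, τ = 49.98 × 0.86 = 42.98 N·m clockwise.
Speaker: 14 × 9.8 = 137.2 N down at 1.4 m → arm 1.4 m, τ = 137.2 × 1.4 = 192.1 N·m clockwise.
Total clockwise load moment = 760.4 N·m.
The cable tension T acts at 1.4 m; only its component perpendicular to the boom, T sinθ, produces torque. sin 67° = 0.9205.
Setting net torque to zero: T × 1.4 × 0.9205 = 760.4 → T = 760.4 / 1.289 = 590 N.

T ≈ 590 N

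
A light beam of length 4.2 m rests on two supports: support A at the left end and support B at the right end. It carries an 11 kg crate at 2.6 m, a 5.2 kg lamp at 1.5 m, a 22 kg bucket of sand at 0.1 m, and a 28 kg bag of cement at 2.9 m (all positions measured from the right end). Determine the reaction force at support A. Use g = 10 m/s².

Sum moments about support B (its reaction then has zero moment arm).
Crate: 11 × 10 = 110 N down at 2.6 m → arm 2.6 m, τ = 110 × 2.6 = 286 N·m counterclockwise.
Lamp: 5.2 × 10 = 52 N down at 1.5 m → arm 1.5 m, τ = 52 × 1.5 = 78 N·m counterclockwise.
Bucket of sand: 22 × 10 = 220 N down at 0.1 m → arm 0.1 m, τ = 220 × 0.1 = 22 N·m counterclockwise.
Bag of cement: 28 × 10 = 280 N down at 2.9 m → arm 2.9 m, τ = 280 × 2.9 = 812 N·m counterclockwise.
Net load moment about support B = 1198 N·m counterclockwise.
Reaction R at support A is upward at 4.2 m, arm 4.2 m → moment R × 4.2 clockwise.
Balancing moments: R × 4.2 = 1198, giving R = 285 N.

R_A ≈ 285 N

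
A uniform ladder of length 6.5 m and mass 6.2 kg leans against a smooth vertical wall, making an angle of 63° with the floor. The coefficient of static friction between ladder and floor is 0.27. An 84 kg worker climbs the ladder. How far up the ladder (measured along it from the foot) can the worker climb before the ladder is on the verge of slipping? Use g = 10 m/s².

d ≈ 3.46 m

Taking torques about the foot of the ladder:
Ladder weight 6.2×10 = 62 N acts at 3.25 m along the ladder; its horizontal arm is 3.25·cos63° = 1.475 m → τ = 91.45 N·m clockwise.
Worker weight 84×10 = 840 N at distance d → arm d·cos63° → τ = 840·d·0.454 clockwise.
Wall normal N at the top has arm L sinθ = 5.792 m counterclockwise, so Στ = 0 gives N·5.792 = 91.45 + 381.4·d.
ΣFy = 0 ⇒ N_floor = 902 N, so the maximum friction is μ_s·N_floor = 0.27×902 = 243.5 N. ΣFx = 0 ⇒ N_wall = f, so at the slipping point N = 243.5 N.
Substituting: 243.5×5.792 = 91.45 + 381.4·d ⇒ d = (1410 − 91.45) / 381.4 = 3.46 m.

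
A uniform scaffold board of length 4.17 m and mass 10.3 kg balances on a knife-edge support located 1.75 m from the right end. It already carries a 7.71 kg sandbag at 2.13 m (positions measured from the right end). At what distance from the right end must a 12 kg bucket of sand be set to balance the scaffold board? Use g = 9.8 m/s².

x ≈ 1.22 m from the right end

Choose the knife-edge support (at 1.75 m from the right end) as the axis so the support reaction has zero arm there.
Beam weight: 10.3 × 9.8 = 100.9 N down at 2.085 m → arm 0.335 m, τ = 100.9 × 0.335 = 33.8 N·m counterclockwise.
Sandbag: 7.71 × 9.8 = 75.56 N down at 2.13 m → arm 0.38 m, τ = 75.56 × 0.38 = 28.71 N·m counterclockwise.
Net moment of existing loads = 62.51 N·m counterclockwise.
The bucket of sand weighs 12 × 9.8 = 117.6 N and must supply an equal clockwise moment, so its lever arm about the knife-edge support is 62.51 / 117.6 = 0.532 m.
That puts it at 1.75 − 0.532 = 1.22 m from the right end.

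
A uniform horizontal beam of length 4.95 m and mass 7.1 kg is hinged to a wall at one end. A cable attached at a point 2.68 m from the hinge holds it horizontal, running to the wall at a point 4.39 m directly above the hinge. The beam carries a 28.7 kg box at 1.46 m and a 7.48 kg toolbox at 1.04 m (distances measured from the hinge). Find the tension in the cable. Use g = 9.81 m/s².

Sum moments about the hinge (the unknown hinge reaction has zero arm there).
Beam weight: 7.1 × 9.81 = 69.65 N down at 2.475 m → arm 2.475 m, τ = 69.65 × 2.475 = 172.4 N·m clockwise.
Box: 28.7 × 9.81 = 281.5 N down at 1.46 m → arm 1.46 m, τ = 281.5 × 1.46 = 411 N·m clockwise.
Toolbox: 7.48 × 9.81 = 73.38 N down at 1.04 m → arm 1.04 m, τ = 73.38 × 1.04 = 76.32 N·m clockwise.
Total clockwise load moment = 659.7 N·m.
The cable tension T acts at 2.68 m; only its component perpendicular to the beam, T sinθ, produces torque. sinθ = h/√(h²+d²) = 4.39/√(4.39²+2.68²) = 0.8535.
Στ = 0 ⇒ T × 2.68 × 0.8535 = 659.7 ⇒ T = 659.7 / 2.287 = 288 N.

T ≈ 288 N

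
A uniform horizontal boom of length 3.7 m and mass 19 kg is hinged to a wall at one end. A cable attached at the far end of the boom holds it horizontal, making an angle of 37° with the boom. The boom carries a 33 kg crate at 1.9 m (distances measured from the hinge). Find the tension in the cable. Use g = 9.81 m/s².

Choose the hinge as the axis so the unknown hinge reaction has zero arm there.
Beam weight: 19 × 9.81 = 186.4 N down at 1.85 m → arm 1.85 m, τ = 186.4 × 1.85 = 344.8 N·m clockwise.
Crate: 33 × 9.81 = 323.7 N down at 1.9 m → arm 1.9 m, τ = 323.7 × 1.9 = 615 N·m clockwise.
Total clockwise load moment = 959.8 N·m.
The cable tension T acts at 3.7 m; only its component perpendicular to the boom, T sinθ, produces torque. sin 37° = 0.6018.
Setting net torque to zero: T × 3.7 × 0.6018 = 959.8 → T = 959.8 / 2.227 = 431 N.

T ≈ 431 N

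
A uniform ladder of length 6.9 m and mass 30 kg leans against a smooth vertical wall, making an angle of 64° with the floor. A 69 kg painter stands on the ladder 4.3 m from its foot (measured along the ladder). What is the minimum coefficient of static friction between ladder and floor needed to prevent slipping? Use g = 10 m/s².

Take moments about the foot of the ladder.
Ladder weight 30×10 = 300 N acts at 3.45 m along the ladder; its horizontal arm is 3.45·cos64° = 1.512 m → τ = 453.6 N·m clockwise.
Painter: 69×10 = 690 N at 4.3 m → arm 1.885 m → τ = 1301 N·m clockwise.
Wall normal N acts horizontally at the top; its moment arm is the height L sinθ = 6.9·sin64° = 6.202 m, counterclockwise.
For rotational equilibrium, N × 6.202 = 1755, so N = 283 N.
ΣFx = 0 ⇒ f = N_wall = 283 N. ΣFy = 0 ⇒ N_floor = 990 N.
μ_min = f / N_floor = 283 / 990 = 0.286.

μ_min ≈ 0.286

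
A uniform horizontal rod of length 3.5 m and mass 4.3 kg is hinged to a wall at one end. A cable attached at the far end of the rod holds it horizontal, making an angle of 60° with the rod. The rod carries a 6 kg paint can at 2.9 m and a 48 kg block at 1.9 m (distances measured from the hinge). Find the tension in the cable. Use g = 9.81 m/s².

T ≈ 376 N

Sum moments about the hinge (the unknown hinge reaction has zero arm there).
Beam weight: 4.3 × 9.81 = 42.18 N down at 1.75 m → arm 1.75 m, τ = 42.18 × 1.75 = 73.81 N·m clockwise.
Paint can: 6 × 9.81 = 58.86 N down at 2.9 m → arm 2.9 m, τ = 58.86 × 2.9 = 170.7 N·m clockwise.
Block: 48 × 9.81 = 470.9 N down at 1.9 m → arm 1.9 m, τ = 470.9 × 1.9 = 894.7 N·m clockwise.
Total clockwise load moment = 1139 N·m.
The cable tension T acts at 3.5 m; only its component perpendicular to the rod, T sinθ, produces torque. sin 60° = 0.866.
Balancing moments: T × 3.5 × 0.866 = 1139, giving T = 1139 / 3.031 = 376 N.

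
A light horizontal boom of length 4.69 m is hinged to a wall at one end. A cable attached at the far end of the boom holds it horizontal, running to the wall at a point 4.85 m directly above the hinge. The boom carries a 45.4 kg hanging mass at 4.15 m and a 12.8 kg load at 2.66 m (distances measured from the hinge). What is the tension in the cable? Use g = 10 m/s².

T ≈ 660 N

Sum moments about the hinge (the unknown hinge reaction has zero arm there).
Hanging mass: 45.4 × 10 = 454 N down at 4.15 m → arm 4.15 m, τ = 454 × 4.15 = 1884 N·m clockwise.
Load: 12.8 × 10 = 128 N down at 2.66 m → arm 2.66 m, τ = 128 × 2.66 = 340.5 N·m clockwise.
Total clockwise load moment = 2224 N·m.
The cable tension T acts at 4.69 m; only its component perpendicular to the boom, T sinθ, produces torque. sinθ = h/√(h²+d²) = 4.85/√(4.85²+4.69²) = 0.7189.
Στ = 0 ⇒ T × 4.69 × 0.7189 = 2224 ⇒ T = 2224 / 3.372 = 660 N.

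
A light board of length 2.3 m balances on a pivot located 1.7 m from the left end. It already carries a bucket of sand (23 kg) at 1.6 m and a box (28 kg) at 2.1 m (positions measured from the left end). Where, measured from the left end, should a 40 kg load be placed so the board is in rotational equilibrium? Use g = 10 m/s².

x ≈ 1.48 m from the left end

About the pivot (at 1.7 m from the left end):
Bucket of sand: 23 × 10 = 230 N down at 1.6 m → arm 0.1 m, τ = 230 × 0.1 = 23 N·m counterclockwise.
Box: 28 × 10 = 280 N down at 2.1 m → arm 0.4 m, τ = 280 × 0.4 = 112 N·m clockwise.
Net moment of existing loads = 89 N·m clockwise.
The load weighs 40 × 10 = 400 N and must supply an equal counterclockwise moment, so its lever arm about the pivot is 89 / 400 = 0.223 m.
That puts it at 1.7 − 0.223 = 1.48 m from the left end.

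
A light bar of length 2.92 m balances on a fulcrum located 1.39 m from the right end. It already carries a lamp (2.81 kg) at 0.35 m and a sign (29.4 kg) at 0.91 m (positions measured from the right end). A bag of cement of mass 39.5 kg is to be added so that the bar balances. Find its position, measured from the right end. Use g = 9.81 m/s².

Sum moments about the fulcrum (at 1.39 m from the right end) (the support reaction has zero arm there).
Lamp: 2.81 × 9.81 = 27.57 N down at 0.35 m → arm 1.04 m, τ = 27.57 × 1.04 = 28.67 N·m clockwise.
Sign: 29.4 × 9.81 = 288.4 N down at 0.91 m → arm 0.48 m, τ = 288.4 × 0.48 = 138.4 N·m clockwise.
Net moment of existing loads = 167.1 N·m clockwise.
The bag of cement weighs 39.5 × 9.81 = 387.5 N and must supply an equal counterclockwise moment, so its lever arm about the fulcrum is 167.1 / 387.5 = 0.431 m.
That puts it at 1.39 + 0.431 = 1.82 m from the right end.

x ≈ 1.82 m from the right end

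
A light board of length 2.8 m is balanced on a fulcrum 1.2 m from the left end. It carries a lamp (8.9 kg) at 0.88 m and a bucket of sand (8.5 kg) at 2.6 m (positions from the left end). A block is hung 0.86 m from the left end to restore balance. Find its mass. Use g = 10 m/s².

m ≈ 26.6 kg

Choose the fulcrum (at 1.2 m from the left end) as the axis so the support reaction has zero arm there.
Lamp: 8.9 × 10 = 89 N down at 0.88 m → arm 0.32 m, τ = 89 × 0.32 = 28.48 N·m counterclockwise.
Bucket of sand: 8.5 × 10 = 85 N down at 2.6 m → arm 1.4 m, τ = 85 × 1.4 = 119 N·m clockwise.
Net moment of known loads = 90.52 N·m clockwise.
An unknown mass m at 0.86 m has arm 0.34 m; its moment is m·g·0.34 counterclockwise.
Setting net torque to zero: m × 10 × 0.34 = 90.52 → m = 90.52 / (10 × 0.34) = 26.6 kg.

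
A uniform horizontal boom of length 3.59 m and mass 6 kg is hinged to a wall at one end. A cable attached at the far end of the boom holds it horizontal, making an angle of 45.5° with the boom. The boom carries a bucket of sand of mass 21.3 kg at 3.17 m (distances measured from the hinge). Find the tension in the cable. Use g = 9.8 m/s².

T ≈ 300 N

About the hinge:
Beam weight: 6 × 9.8 = 58.8 N down at 1.795 m → arm 1.795 m, τ = 58.8 × 1.795 = 105.5 N·m clockwise.
Bucket of sand: 21.3 × 9.8 = 208.7 N down at 3.17 m → arm 3.17 m, τ = 208.7 × 3.17 = 661.6 N·m clockwise.
Total clockwise load moment = 767.1 N·m.
The cable tension T acts at 3.59 m; only its component perpendicular to the boom, T sinθ, produces torque. sin 45.5° = 0.7133.
Setting net torque to zero: T × 3.59 × 0.7133 = 767.1 → T = 767.1 / 2.561 = 300 N.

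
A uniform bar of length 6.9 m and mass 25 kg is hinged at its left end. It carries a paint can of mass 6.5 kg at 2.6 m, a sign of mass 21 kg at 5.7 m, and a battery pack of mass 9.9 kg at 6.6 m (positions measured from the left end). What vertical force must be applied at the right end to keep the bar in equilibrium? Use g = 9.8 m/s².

Sum moments about the left end (the unknown pivot reaction has zero arm there).
Beam weight: 25 × 9.8 = 245 N down at 3.45 m → arm 3.45 m, τ = 245 × 3.45 = 845.2 N·m clockwise.
Paint can: 6.5 × 9.8 = 63.7 N down at 2.6 m → arm 2.6 m, τ = 63.7 × 2.6 = 165.6 N·m clockwise.
Sign: 21 × 9.8 = 205.8 N down at 5.7 m → arm 5.7 m, τ = 205.8 × 5.7 = 1173 N·m clockwise.
Battery pack: 9.9 × 9.8 = 97.02 N down at 6.6 m → arm 6.6 m, τ = 97.02 × 6.6 = 640.3 N·m clockwise.
Net moment of the loads = 2824 N·m clockwise.
The upward force F acts at the right end, arm 6.9 m, giving F × 6.9 counterclockwise.
Balancing moments: F × 6.9 = 2824, giving F = 2824 / 6.9 = 409 N.

F ≈ 409 N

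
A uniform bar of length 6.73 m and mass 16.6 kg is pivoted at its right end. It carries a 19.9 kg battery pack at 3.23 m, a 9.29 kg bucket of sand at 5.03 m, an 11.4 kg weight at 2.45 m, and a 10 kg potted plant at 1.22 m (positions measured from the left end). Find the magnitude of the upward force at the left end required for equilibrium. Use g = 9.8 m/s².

F ≈ 357 N

Take moments about the right end.
Beam weight: 16.6 × 9.8 = 162.7 N down at 3.365 m → arm 3.365 m, τ = 162.7 × 3.365 = 547.5 N·m counterclockwise.
Battery pack: 19.9 × 9.8 = 195 N down at 3.23 m → arm 3.5 m, τ = 195 × 3.5 = 682.5 N·m counterclockwise.
Bucket of sand: 9.29 × 9.8 = 91.04 N down at 5.03 m → arm 1.7 m, τ = 91.04 × 1.7 = 154.8 N·m counterclockwise.
Weight: 11.4 × 9.8 = 111.7 N down at 2.45 m → arm 4.28 m, τ = 111.7 × 4.28 = 478.1 N·m counterclockwise.
Potted plant: 10 × 9.8 = 98 N down at 1.22 m → arm 5.51 m, τ = 98 × 5.51 = 540 N·m counterclockwise.
Net moment of the loads = 2403 N·m counterclockwise.
The upward force F acts at the left end, arm 6.73 m, giving F × 6.73 clockwise.
For rotational equilibrium, F × 6.73 = 2403, so F = 2403 / 6.73 = 357 N.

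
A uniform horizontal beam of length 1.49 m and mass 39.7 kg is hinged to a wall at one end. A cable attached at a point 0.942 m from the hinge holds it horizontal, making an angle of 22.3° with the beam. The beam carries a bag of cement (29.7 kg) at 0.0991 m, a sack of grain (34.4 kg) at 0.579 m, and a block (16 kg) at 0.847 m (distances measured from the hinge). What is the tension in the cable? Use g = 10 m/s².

T ≈ 1850 N

About the hinge:
Beam weight: 39.7 × 10 = 397 N down at 0.745 m → arm 0.745 m, τ = 397 × 0.745 = 295.8 N·m clockwise.
Bag of cement: 29.7 × 10 = 297 N down at 0.0991 m → arm 0.0991 m, τ = 297 × 0.0991 = 29.43 N·m clockwise.
Sack of grain: 34.4 × 10 = 344 N down at 0.579 m → arm 0.579 m, τ = 344 × 0.579 = 199.2 N·m clockwise.
Block: 16 × 10 = 160 N down at 0.847 m → arm 0.847 m, τ = 160 × 0.847 = 135.5 N·m clockwise.
Total clockwise load moment = 659.9 N·m.
The cable tension T acts at 0.942 m; only its component perpendicular to the beam, T sinθ, produces torque. sin 22.3° = 0.3795.
Setting net torque to zero: T × 0.942 × 0.3795 = 659.9 → T = 659.9 / 0.3575 = 1850 N.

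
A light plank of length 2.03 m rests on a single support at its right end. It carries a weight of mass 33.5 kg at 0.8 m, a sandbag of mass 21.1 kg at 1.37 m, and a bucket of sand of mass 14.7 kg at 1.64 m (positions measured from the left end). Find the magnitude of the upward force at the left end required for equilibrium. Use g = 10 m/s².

F ≈ 300 N

Sum moments about the right end (the unknown pivot reaction has zero arm there).
Weight: 33.5 × 10 = 335 N down at 0.8 m → arm 1.23 m, τ = 335 × 1.23 = 412.1 N·m counterclockwise.
Sandbag: 21.1 × 10 = 211 N down at 1.37 m → arm 0.66 m, τ = 211 × 0.66 = 139.3 N·m counterclockwise.
Bucket of sand: 14.7 × 10 = 147 N down at 1.64 m → arm 0.39 m, τ = 147 × 0.39 = 57.33 N·m counterclockwise.
Net moment of the loads = 608.7 N·m counterclockwise.
The upward force F acts at the left end, arm 2.03 m, giving F × 2.03 clockwise.
Setting net torque to zero: F × 2.03 = 608.7 → F = 608.7 / 2.03 = 300 N.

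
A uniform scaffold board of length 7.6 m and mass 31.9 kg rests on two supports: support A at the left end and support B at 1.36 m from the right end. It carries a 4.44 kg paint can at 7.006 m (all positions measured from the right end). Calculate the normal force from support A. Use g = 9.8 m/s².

Taking torques about support B:
Beam weight: 31.9 × 9.8 = 312.6 N down at 3.8 m → arm 2.44 m, τ = 312.6 × 2.44 = 762.7 N·m counterclockwise.
Paint can: 4.44 × 9.8 = 43.51 N down at 7.006 m → arm 5.646 m, τ = 43.51 × 5.646 = 245.7 N·m counterclockwise.
Net load moment about support B = 1008 N·m counterclockwise.
Reaction R at support A is upward at 7.6 m, arm 6.24 m → moment R × 6.24 clockwise.
For rotational equilibrium, R × 6.24 = 1008, so R = 162 N.

R_A ≈ 162 N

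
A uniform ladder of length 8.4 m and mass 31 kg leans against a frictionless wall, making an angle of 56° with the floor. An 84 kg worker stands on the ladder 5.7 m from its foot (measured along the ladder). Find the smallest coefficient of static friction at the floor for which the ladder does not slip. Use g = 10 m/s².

μ_min ≈ 0.425

Take moments about the foot of the ladder.
Ladder weight 31×10 = 310 N acts at 4.2 m along the ladder; its horizontal arm is 4.2·cos56° = 2.349 m → τ = 728.2 N·m clockwise.
Worker: 84×10 = 840 N at 5.7 m → arm 3.187 m → τ = 2677 N·m clockwise.
Wall normal N acts horizontally at the top; its moment arm is the height L sinθ = 8.4·sin56° = 6.964 m, counterclockwise.
For rotational equilibrium, N × 6.964 = 3405, so N = 488.9 N.
ΣFx = 0 ⇒ f = N_wall = 488.9 N. ΣFy = 0 ⇒ N_floor = 1150 N.
μ_min = f / N_floor = 488.9 / 1150 = 0.425.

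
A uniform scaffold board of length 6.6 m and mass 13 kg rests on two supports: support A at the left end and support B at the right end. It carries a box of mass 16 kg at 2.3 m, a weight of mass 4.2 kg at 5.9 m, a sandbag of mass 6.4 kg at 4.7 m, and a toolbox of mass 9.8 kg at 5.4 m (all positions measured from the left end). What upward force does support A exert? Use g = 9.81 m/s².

Choose support B as the axis so its reaction then has zero moment arm.
Beam weight: 13 × 9.81 = 127.5 N down at 3.3 m → arm 3.3 m, τ = 127.5 × 3.3 = 420.8 N·m counterclockwise.
Box: 16 × 9.81 = 157 N down at 2.3 m → arm 4.3 m, τ = 157 × 4.3 = 675.1 N·m counterclockwise.
Weight: 4.2 × 9.81 = 41.2 N down at 5.9 m → arm 0.7 m, τ = 41.2 × 0.7 = 28.84 N·m counterclockwise.
Sandbag: 6.4 × 9.81 = 62.78 N down at 4.7 m → arm 1.9 m, τ = 62.78 × 1.9 = 119.3 N·m counterclockwise.
Toolbox: 9.8 × 9.81 = 96.14 N down at 5.4 m → arm 1.2 m, τ = 96.14 × 1.2 = 115.4 N·m counterclockwise.
Net load moment about support B = 1359 N·m counterclockwise.
Reaction R at support A is upward at 0 m, arm 6.6 m → moment R × 6.6 clockwise.
Balancing moments: R × 6.6 = 1359, giving R = 206 N.

R_A ≈ 206 N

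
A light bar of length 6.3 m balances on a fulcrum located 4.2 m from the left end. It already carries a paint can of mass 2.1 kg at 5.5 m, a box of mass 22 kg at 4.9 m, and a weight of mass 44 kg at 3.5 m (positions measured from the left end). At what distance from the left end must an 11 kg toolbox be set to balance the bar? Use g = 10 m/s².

x ≈ 5.35 m from the left end

Taking torques about the fulcrum (at 4.2 m from the left end):
Paint can: 2.1 × 10 = 21 N down at 5.5 m → arm 1.3 m, τ = 21 × 1.3 = 27.3 N·m clockwise.
Box: 22 × 10 = 220 N down at 4.9 m → arm 0.7 m, τ = 220 × 0.7 = 154 N·m clockwise.
Weight: 44 × 10 = 440 N down at 3.5 m → arm 0.7 m, τ = 440 × 0.7 = 308 N·m counterclockwise.
Net moment of existing loads = 126.7 N·m counterclockwise.
The toolbox weighs 11 × 10 = 110 N and must supply an equal clockwise moment, so its lever arm about the fulcrum is 126.7 / 110 = 1.15 m.
That puts it at 4.2 + 1.15 = 5.35 m from the left end.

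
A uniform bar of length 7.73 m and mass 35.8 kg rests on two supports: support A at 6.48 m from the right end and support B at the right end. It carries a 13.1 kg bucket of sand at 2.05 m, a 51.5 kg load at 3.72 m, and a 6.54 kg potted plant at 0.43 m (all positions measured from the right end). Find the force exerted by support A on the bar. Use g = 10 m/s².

R_A ≈ 555 N

Sum moments about support B (its reaction then has zero moment arm).
Beam weight: 35.8 × 10 = 358 N down at 3.865 m → arm 3.865 m, τ = 358 × 3.865 = 1384 N·m counterclockwise.
Bucket of sand: 13.1 × 10 = 131 N down at 2.05 m → arm 2.05 m, τ = 131 × 2.05 = 268.5 N·m counterclockwise.
Load: 51.5 × 10 = 515 N down at 3.72 m → arm 3.72 m, τ = 515 × 3.72 = 1916 N·m counterclockwise.
Potted plant: 6.54 × 10 = 65.4 N down at 0.43 m → arm 0.43 m, τ = 65.4 × 0.43 = 28.12 N·m counterclockwise.
Net load moment about support B = 3597 N·m counterclockwise.
Reaction R at support A is upward at 6.48 m, arm 6.48 m → moment R × 6.48 clockwise.
Στ = 0 ⇒ R × 6.48 = 3597 ⇒ R = 555 N.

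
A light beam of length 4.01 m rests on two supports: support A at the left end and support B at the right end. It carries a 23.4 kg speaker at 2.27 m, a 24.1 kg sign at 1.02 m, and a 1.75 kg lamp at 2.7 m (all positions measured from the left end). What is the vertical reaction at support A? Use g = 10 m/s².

R_A ≈ 287 N

Choose support B as the axis so its reaction then has zero moment arm.
Speaker: 23.4 × 10 = 234 N down at 2.27 m → arm 1.74 m, τ = 234 × 1.74 = 407.2 N·m counterclockwise.
Sign: 24.1 × 10 = 241 N down at 1.02 m → arm 2.99 m, τ = 241 × 2.99 = 720.6 N·m counterclockwise.
Lamp: 1.75 × 10 = 17.5 N down at 2.7 m → arm 1.31 m, τ = 17.5 × 1.31 = 22.93 N·m counterclockwise.
Net load moment about support B = 1151 N·m counterclockwise.
Reaction R at support A is upward at 0 m, arm 4.01 m → moment R × 4.01 clockwise.
Balancing moments: R × 4.01 = 1151, giving R = 287 N.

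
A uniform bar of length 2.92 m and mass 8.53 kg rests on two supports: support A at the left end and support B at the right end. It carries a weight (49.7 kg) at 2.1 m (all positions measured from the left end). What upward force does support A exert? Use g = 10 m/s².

About support B:
Beam weight: 8.53 × 10 = 85.3 N down at 1.46 m → arm 1.46 m, τ = 85.3 × 1.46 = 124.5 N·m counterclockwise.
Weight: 49.7 × 10 = 497 N down at 2.1 m → arm 0.82 m, τ = 497 × 0.82 = 407.5 N·m counterclockwise.
Net load moment about support B = 532 N·m counterclockwise.
Reaction R at support A is upward at 0 m, arm 2.92 m → moment R × 2.92 clockwise.
For rotational equilibrium, R × 2.92 = 532, so R = 182 N.

R_A ≈ 182 N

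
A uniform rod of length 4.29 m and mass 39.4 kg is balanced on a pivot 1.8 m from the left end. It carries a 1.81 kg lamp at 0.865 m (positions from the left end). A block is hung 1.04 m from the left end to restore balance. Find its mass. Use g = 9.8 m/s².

Choose the pivot (at 1.8 m from the left end) as the axis so the support reaction has zero arm there.
Beam weight: 39.4 × 9.8 = 386.1 N down at 2.145 m → arm 0.345 m, τ = 386.1 × 0.345 = 133.2 N·m clockwise.
Lamp: 1.81 × 9.8 = 17.74 N down at 0.865 m → arm 0.935 m, τ = 17.74 × 0.935 = 16.59 N·m counterclockwise.
Net moment of known loads = 116.6 N·m clockwise.
An unknown mass m at 1.04 m has arm 0.76 m; its moment is m·g·0.76 counterclockwise.
Balancing moments: m × 9.8 × 0.76 = 116.6, giving m = 116.6 / (9.8 × 0.76) = 15.7 kg.

m ≈ 15.7 kg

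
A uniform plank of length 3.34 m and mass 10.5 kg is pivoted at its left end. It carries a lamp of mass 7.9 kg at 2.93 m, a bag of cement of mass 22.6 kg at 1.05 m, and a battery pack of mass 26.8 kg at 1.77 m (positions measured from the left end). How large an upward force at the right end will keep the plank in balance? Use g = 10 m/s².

Sum moments about the left end (the unknown pivot reaction has zero arm there).
Beam weight: 10.5 × 10 = 105 N down at 1.67 m → arm 1.67 m, τ = 105 × 1.67 = 175.3 N·m clockwise.
Lamp: 7.9 × 10 = 79 N down at 2.93 m → arm 2.93 m, τ = 79 × 2.93 = 231.5 N·m clockwise.
Bag of cement: 22.6 × 10 = 226 N down at 1.05 m → arm 1.05 m, τ = 226 × 1.05 = 237.3 N·m clockwise.
Battery pack: 26.8 × 10 = 268 N down at 1.77 m → arm 1.77 m, τ = 268 × 1.77 = 474.4 N·m clockwise.
Net moment of the loads = 1118 N·m clockwise.
The upward force F acts at the right end, arm 3.34 m, giving F × 3.34 counterclockwise.
Balancing moments: F × 3.34 = 1118, giving F = 1118 / 3.34 = 335 N.

F ≈ 335 N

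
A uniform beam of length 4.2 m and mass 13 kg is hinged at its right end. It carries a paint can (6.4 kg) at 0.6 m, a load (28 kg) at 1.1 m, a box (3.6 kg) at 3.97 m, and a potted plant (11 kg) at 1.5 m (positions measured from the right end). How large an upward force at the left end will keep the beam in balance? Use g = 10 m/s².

F ≈ 221 N

Sum moments about the right end (the unknown pivot reaction has zero arm there).
Beam weight: 13 × 10 = 130 N down at 2.1 m → arm 2.1 m, τ = 130 × 2.1 = 273 N·m counterclockwise.
Paint can: 6.4 × 10 = 64 N down at 0.6 m → arm 0.6 m, τ = 64 × 0.6 = 38.4 N·m counterclockwise.
Load: 28 × 10 = 280 N down at 1.1 m → arm 1.1 m, τ = 280 × 1.1 = 308 N·m counterclockwise.
Box: 3.6 × 10 = 36 N down at 3.97 m → arm 3.97 m, τ = 36 × 3.97 = 142.9 N·m counterclockwise.
Potted plant: 11 × 10 = 110 N down at 1.5 m → arm 1.5 m, τ = 110 × 1.5 = 165 N·m counterclockwise.
Net moment of the loads = 927.3 N·m counterclockwise.
The upward force F acts at the left end, arm 4.2 m, giving F × 4.2 clockwise.
Balancing moments: F × 4.2 = 927.3, giving F = 927.3 / 4.2 = 221 N.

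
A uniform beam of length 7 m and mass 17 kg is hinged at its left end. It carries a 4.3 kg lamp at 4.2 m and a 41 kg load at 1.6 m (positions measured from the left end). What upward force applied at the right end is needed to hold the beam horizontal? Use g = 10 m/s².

Taking torques about the left end:
Beam weight: 17 × 10 = 170 N down at 3.5 m → arm 3.5 m, τ = 170 × 3.5 = 595 N·m clockwise.
Lamp: 4.3 × 10 = 43 N down at 4.2 m → arm 4.2 m, τ = 43 × 4.2 = 180.6 N·m clockwise.
Load: 41 × 10 = 410 N down at 1.6 m → arm 1.6 m, τ = 410 × 1.6 = 656 N·m clockwise.
Net moment of the loads = 1432 N·m clockwise.
The upward force F acts at the right end, arm 7 m, giving F × 7 counterclockwise.
Στ = 0 ⇒ F × 7 = 1432 ⇒ F = 1432 / 7 = 205 N.

F ≈ 205 N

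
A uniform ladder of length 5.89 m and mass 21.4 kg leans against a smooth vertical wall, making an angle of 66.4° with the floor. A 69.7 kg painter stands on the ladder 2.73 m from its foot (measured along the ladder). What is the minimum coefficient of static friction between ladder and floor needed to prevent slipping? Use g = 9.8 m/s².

μ_min ≈ 0.206

Choose the foot of the ladder as the axis so the floor normal and friction both act there and drop out.
Ladder weight 21.4×9.8 = 209.7 N acts at 2.945 m along the ladder; its horizontal arm is 2.945·cos66.4° = 1.179 m → τ = 247.2 N·m clockwise.
Painter: 69.7×9.8 = 683.1 N at 2.73 m → arm 1.093 m → τ = 746.6 N·m clockwise.
Wall normal N acts horizontally at the top; its moment arm is the height L sinθ = 5.89·sin66.4° = 5.397 m, counterclockwise.
Setting net torque to zero: N × 5.397 = 993.8 → N = 184.1 N.
ΣFx = 0 ⇒ f = N_wall = 184.1 N. ΣFy = 0 ⇒ N_floor = 892.8 N.
μ_min = f / N_floor = 184.1 / 892.8 = 0.206.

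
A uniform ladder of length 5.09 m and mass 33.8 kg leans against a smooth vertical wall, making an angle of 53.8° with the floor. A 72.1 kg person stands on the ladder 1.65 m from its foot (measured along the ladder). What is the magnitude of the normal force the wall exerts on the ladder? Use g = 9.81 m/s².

Taking torques about the foot of the ladder:
Ladder weight 33.8×9.81 = 331.6 N acts at 2.545 m along the ladder; its horizontal arm is 2.545·cos53.8° = 1.503 m → τ = 498.4 N·m clockwise.
Person: 72.1×9.81 = 707.3 N at 1.65 m → arm 0.9745 m → τ = 689.3 N·m clockwise.
Wall normal N acts horizontally at the top; its moment arm is the height L sinθ = 5.09·sin53.8° = 4.107 m, counterclockwise.
Στ = 0 ⇒ N × 4.107 = 1188 ⇒ N = 289 N.

N_wall ≈ 289 N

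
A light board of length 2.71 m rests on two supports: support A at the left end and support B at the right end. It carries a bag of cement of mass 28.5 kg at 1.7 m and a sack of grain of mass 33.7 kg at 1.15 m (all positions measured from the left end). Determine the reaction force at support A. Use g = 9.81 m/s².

R_A ≈ 295 N

Sum moments about support B (its reaction then has zero moment arm).
Bag of cement: 28.5 × 9.81 = 279.6 N down at 1.7 m → arm 1.01 m, τ = 279.6 × 1.01 = 282.4 N·m counterclockwise.
Sack of grain: 33.7 × 9.81 = 330.6 N down at 1.15 m → arm 1.56 m, τ = 330.6 × 1.56 = 515.7 N·m counterclockwise.
Net load moment about support B = 798.1 N·m counterclockwise.
Reaction R at support A is upward at 0 m, arm 2.71 m → moment R × 2.71 clockwise.
Balancing moments: R × 2.71 = 798.1, giving R = 295 N.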